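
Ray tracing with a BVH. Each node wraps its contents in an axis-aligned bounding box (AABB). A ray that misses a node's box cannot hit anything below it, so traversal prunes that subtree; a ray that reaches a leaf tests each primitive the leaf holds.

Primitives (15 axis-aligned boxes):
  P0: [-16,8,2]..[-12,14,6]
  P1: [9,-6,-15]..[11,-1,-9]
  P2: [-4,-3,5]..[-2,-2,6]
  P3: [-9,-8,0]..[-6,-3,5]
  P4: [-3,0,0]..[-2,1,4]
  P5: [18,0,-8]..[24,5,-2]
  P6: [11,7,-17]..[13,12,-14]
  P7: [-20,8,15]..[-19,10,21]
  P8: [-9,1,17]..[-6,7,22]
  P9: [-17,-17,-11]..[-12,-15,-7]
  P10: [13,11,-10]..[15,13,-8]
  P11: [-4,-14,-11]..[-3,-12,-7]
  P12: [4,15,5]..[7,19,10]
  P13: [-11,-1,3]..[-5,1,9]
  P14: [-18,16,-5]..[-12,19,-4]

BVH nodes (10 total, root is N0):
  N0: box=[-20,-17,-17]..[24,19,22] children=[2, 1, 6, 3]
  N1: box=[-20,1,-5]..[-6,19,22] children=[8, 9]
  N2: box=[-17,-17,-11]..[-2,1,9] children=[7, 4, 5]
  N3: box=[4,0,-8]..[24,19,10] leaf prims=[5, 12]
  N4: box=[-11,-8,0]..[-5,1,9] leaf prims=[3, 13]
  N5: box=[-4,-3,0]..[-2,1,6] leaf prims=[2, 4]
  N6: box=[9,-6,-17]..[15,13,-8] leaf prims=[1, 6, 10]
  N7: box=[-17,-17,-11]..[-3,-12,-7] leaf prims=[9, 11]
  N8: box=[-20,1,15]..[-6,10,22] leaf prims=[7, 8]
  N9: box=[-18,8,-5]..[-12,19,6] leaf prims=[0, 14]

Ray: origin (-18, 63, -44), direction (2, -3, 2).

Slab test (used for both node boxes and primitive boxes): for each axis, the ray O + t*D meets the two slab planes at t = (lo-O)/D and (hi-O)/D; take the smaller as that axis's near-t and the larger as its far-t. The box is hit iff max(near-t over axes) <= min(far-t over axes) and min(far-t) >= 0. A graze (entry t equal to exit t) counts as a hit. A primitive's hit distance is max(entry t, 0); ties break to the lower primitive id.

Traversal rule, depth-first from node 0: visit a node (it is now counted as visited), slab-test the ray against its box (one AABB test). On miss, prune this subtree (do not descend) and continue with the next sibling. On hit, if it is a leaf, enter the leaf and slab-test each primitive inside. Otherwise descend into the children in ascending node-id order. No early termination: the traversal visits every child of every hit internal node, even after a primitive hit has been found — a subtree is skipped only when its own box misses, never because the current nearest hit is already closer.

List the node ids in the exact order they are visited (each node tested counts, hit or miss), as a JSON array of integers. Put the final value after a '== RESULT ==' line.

Traverse from the root:
N0 x:[-1,21] y:[44/3,80/3] z:[27/2,33] -> hit [44/3,21], descend [1, 2, 3, 6]
  N1 x:[-1,6] y:[44/3,62/3] z:[39/2,33] -> miss, prune
  N2 x:[1/2,8] y:[62/3,80/3] z:[33/2,53/2] -> miss, prune
  N3 x:[11,21] y:[44/3,21] z:[18,27] -> hit [18,21] leaf, test {P5@t=58/3, P12(miss)}
  N6 x:[27/2,33/2] y:[50/3,23] z:[27/2,18] -> miss, prune

5 AABB tests over nodes [0, 1, 2, 3, 6]; 1 leaf entered; closest P5.

== RESULT ==
[0, 1, 2, 3, 6]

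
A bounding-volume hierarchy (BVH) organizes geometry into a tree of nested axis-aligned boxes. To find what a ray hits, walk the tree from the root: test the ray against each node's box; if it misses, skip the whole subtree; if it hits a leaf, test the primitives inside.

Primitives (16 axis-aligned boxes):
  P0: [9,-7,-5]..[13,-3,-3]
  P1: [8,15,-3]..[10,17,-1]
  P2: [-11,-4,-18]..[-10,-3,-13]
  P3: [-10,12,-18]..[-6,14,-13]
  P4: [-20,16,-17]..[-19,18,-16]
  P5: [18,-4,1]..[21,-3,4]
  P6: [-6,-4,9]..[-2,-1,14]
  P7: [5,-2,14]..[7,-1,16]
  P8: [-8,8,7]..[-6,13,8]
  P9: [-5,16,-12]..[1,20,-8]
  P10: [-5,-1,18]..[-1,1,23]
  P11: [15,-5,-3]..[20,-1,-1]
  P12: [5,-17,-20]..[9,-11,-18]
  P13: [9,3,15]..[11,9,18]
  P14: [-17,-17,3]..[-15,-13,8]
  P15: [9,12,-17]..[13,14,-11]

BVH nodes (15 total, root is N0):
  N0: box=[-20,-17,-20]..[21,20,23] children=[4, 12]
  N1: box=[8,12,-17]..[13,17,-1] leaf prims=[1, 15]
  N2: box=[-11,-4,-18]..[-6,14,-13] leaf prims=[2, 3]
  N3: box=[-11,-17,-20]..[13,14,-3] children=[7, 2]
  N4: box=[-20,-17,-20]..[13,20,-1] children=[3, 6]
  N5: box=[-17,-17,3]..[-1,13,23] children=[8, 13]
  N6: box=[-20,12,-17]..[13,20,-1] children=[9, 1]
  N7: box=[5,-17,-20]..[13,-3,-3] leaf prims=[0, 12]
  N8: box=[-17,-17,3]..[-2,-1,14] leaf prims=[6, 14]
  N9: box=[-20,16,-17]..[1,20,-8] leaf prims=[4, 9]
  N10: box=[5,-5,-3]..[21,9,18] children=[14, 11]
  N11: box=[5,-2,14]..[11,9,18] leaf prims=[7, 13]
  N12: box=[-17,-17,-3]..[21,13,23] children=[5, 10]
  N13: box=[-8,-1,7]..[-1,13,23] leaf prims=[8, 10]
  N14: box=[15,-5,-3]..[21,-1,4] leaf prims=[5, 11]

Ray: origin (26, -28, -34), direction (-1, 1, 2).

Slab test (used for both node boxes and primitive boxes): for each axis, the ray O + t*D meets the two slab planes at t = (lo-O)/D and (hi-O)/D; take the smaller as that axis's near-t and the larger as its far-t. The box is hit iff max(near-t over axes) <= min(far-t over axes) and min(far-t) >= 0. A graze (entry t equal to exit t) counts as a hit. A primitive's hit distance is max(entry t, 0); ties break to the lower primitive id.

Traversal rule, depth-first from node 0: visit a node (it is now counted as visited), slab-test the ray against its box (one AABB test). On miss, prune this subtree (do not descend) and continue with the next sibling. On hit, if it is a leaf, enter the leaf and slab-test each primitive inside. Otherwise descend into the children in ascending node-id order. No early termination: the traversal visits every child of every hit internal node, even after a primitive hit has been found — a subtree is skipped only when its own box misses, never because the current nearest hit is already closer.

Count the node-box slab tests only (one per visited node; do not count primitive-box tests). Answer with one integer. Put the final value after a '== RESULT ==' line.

Traverse from the root:
N0 x:[5,46] y:[11,48] z:[7,57/2] -> hit [11,57/2], descend [4, 12]
  N4 x:[13,46] y:[11,48] z:[7,33/2] -> hit [13,33/2], descend [3, 6]
    N3 x:[13,37] y:[11,42] z:[7,31/2] -> hit [13,31/2], descend [2, 7]
      N2 x:[32,37] y:[24,42] z:[8,21/2] -> miss, prune
      N7 x:[13,21] y:[11,25] z:[7,31/2] -> hit [13,31/2] leaf, test {P0(miss), P12(miss)}
    N6 x:[13,46] y:[40,48] z:[17/2,33/2] -> miss, prune
  N12 x:[5,43] y:[11,41] z:[31/2,57/2] -> hit [31/2,57/2], descend [5, 10]
    N5 x:[27,43] y:[11,41] z:[37/2,57/2] -> hit [27,57/2], descend [8, 13]
      N8 x:[28,43] y:[11,27] z:[37/2,24] -> miss, prune
      N13 x:[27,34] y:[27,41] z:[41/2,57/2] -> hit [27,57/2] leaf, test {P8(miss), P10@t=27}
    N10 x:[5,21] y:[23,37] z:[31/2,26] -> miss, prune

Visited [0, 4, 3, 2, 7, 6, 12, 5, 8, 13, 10]. Tests: 11 box, 2 leaf. Nearest: P10.

== RESULT ==
11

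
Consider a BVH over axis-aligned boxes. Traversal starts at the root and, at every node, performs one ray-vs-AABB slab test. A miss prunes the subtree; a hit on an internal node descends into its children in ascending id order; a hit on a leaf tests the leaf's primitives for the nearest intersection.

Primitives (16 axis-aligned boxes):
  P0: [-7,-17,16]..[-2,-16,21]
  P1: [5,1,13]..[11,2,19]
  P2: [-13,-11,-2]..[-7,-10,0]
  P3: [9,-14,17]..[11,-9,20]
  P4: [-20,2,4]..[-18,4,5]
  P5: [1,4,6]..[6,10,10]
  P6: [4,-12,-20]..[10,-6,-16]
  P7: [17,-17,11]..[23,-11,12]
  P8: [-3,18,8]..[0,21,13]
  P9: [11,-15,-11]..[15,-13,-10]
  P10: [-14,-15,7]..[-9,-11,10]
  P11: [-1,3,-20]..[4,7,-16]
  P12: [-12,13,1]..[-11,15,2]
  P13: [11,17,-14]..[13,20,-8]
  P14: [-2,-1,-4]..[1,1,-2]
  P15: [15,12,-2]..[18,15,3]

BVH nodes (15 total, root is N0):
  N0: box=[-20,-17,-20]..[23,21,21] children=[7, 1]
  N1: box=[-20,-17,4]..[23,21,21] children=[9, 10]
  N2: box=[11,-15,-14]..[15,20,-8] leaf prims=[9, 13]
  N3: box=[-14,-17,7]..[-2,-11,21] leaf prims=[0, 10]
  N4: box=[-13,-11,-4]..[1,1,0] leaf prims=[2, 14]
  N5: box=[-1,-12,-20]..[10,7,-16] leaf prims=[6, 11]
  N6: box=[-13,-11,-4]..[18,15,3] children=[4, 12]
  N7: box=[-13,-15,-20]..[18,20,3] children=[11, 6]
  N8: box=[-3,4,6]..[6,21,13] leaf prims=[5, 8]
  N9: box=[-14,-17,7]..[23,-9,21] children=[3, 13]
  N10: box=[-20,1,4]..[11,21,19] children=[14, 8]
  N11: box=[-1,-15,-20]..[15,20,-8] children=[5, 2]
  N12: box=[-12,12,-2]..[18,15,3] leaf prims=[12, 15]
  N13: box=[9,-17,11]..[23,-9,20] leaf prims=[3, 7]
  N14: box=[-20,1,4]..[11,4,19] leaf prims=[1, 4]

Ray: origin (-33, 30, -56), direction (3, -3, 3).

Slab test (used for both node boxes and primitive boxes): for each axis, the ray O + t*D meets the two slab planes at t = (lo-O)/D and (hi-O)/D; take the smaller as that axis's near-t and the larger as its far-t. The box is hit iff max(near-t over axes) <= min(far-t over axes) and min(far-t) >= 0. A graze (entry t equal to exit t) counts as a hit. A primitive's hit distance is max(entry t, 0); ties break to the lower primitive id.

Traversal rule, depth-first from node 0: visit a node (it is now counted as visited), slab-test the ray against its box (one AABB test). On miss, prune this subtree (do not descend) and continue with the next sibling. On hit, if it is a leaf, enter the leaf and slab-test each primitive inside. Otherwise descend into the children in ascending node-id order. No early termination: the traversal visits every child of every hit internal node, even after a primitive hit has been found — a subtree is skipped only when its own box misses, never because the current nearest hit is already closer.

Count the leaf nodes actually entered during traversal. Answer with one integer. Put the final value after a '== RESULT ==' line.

Traverse from the root:
N0 x:[13/3,56/3] y:[3,47/3] z:[12,77/3] -> hit [12,47/3], descend [1, 7]
  N1 x:[13/3,56/3] y:[3,47/3] z:[20,77/3] -> miss, prune
  N7 x:[20/3,17] y:[10/3,15] z:[12,59/3] -> hit [12,15], descend [6, 11]
    N6 x:[20/3,17] y:[5,41/3] z:[52/3,59/3] -> miss, prune
    N11 x:[32/3,16] y:[10/3,15] z:[12,16] -> hit [12,15], descend [2, 5]
      N2 x:[44/3,16] y:[10/3,15] z:[14,16] -> hit [44/3,15] leaf, test {P9@t=15, P13(miss)}
      N5 x:[32/3,43/3] y:[23/3,14] z:[12,40/3] -> hit [12,40/3] leaf, test {P6@t=37/3, P11(miss)}

Summary -> nodes [0, 1, 7, 6, 11, 2, 5]; box-tests=7; leaf-entries=2; first=P6

== RESULT ==
2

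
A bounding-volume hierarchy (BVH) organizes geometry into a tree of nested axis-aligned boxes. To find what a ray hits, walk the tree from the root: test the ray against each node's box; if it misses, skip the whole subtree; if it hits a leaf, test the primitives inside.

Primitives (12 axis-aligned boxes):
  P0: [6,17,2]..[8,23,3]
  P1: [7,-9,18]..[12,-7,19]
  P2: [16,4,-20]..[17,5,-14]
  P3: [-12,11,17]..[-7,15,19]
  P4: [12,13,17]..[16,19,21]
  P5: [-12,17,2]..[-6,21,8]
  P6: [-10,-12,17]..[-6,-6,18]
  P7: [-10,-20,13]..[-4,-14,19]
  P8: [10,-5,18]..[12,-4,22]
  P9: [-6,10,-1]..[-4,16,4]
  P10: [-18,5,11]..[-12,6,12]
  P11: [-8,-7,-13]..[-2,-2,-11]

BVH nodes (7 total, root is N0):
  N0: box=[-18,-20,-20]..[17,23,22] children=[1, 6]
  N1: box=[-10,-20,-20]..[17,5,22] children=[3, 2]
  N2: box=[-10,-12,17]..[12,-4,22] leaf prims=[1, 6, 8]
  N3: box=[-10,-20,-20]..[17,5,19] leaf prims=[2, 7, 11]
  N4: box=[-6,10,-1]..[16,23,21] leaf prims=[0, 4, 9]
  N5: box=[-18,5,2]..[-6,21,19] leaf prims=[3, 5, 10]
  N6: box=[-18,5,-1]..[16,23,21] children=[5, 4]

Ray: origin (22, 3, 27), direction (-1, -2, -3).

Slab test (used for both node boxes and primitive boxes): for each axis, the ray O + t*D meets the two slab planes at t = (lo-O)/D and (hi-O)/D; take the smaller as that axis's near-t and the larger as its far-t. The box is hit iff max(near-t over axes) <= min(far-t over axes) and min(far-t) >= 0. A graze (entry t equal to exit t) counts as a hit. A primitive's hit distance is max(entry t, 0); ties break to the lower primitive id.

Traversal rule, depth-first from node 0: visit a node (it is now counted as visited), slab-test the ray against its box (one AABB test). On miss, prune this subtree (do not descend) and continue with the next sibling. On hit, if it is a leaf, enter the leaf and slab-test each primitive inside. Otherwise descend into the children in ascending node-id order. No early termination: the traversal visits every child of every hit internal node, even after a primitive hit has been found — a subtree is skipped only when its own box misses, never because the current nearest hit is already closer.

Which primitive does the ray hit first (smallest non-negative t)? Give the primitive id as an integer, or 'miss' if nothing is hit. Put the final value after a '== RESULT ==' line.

Traverse from the root:
N0 x:[5,40] y:[-10,23/2] z:[5/3,47/3] -> hit [5,23/2], descend [1, 6]
  N1 x:[5,32] y:[-1,23/2] z:[5/3,47/3] -> hit [5,23/2], descend [2, 3]
    N2 x:[10,32] y:[7/2,15/2] z:[5/3,10/3] -> miss, prune
    N3 x:[5,32] y:[-1,23/2] z:[8/3,47/3] -> hit [5,23/2] leaf, test {P2(miss), P7(miss), P11(miss)}
  N6 x:[6,40] y:[-10,-1] z:[2,28/3] -> miss, prune

5 AABB tests over nodes [0, 1, 2, 3, 6]; 1 leaf entered; closest miss.

== RESULT ==
miss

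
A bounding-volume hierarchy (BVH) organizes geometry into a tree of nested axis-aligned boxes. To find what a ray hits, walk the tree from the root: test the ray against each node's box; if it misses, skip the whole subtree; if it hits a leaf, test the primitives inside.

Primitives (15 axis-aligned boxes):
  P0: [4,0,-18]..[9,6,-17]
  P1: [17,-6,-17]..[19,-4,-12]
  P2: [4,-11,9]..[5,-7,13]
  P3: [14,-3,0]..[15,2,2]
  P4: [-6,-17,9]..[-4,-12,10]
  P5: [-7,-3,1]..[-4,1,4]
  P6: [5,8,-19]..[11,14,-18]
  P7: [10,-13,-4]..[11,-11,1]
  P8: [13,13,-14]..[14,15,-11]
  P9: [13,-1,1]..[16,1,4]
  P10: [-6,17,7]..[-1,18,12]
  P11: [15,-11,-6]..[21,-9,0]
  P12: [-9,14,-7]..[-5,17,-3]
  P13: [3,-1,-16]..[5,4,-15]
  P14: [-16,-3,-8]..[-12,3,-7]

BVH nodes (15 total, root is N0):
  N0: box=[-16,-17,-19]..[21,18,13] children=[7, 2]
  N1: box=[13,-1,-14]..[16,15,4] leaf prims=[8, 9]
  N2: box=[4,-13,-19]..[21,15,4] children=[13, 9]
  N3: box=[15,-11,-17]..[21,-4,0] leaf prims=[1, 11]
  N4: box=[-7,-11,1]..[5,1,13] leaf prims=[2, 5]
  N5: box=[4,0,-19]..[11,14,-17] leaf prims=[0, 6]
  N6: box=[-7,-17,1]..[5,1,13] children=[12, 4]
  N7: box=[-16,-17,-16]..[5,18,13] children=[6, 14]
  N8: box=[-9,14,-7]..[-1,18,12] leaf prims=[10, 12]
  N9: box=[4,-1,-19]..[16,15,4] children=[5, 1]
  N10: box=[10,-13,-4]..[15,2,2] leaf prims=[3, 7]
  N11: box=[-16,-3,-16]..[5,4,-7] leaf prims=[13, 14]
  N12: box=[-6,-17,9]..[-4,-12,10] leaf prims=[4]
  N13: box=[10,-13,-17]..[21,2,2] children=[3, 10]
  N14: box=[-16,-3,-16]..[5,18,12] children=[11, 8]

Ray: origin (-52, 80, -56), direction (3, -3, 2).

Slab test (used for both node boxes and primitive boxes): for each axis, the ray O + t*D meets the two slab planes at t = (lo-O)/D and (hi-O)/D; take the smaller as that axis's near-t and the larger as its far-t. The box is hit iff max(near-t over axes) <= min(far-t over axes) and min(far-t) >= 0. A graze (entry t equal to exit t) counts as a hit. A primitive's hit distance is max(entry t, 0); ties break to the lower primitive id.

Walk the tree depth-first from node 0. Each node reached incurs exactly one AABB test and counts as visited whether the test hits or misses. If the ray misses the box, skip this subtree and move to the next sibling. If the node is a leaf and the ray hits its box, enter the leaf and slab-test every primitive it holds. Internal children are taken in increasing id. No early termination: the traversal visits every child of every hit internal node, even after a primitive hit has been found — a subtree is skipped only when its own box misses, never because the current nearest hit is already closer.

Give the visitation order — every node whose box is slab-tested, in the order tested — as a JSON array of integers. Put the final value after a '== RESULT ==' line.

Traverse from the root:
N0 x:[12,73/3] y:[62/3,97/3] z:[37/2,69/2] -> hit [62/3,73/3], descend [2, 7]
  N2 x:[56/3,73/3] y:[65/3,31] z:[37/2,30] -> hit [65/3,73/3], descend [9, 13]
    N9 x:[56/3,68/3] y:[65/3,27] z:[37/2,30] -> hit [65/3,68/3], descend [1, 5]
      N1 x:[65/3,68/3] y:[65/3,27] z:[21,30] -> hit [65/3,68/3] leaf, test {P8@t=65/3, P9(miss)}
      N5 x:[56/3,21] y:[22,80/3] z:[37/2,39/2] -> miss, prune
    N13 x:[62/3,73/3] y:[26,31] z:[39/2,29] -> miss, prune
  N7 x:[12,19] y:[62/3,97/3] z:[20,69/2] -> miss, prune

Summary -> nodes [0, 2, 9, 1, 5, 13, 7]; box-tests=7; leaf-entries=1; first=P8

== RESULT ==
[0, 2, 9, 1, 5, 13, 7]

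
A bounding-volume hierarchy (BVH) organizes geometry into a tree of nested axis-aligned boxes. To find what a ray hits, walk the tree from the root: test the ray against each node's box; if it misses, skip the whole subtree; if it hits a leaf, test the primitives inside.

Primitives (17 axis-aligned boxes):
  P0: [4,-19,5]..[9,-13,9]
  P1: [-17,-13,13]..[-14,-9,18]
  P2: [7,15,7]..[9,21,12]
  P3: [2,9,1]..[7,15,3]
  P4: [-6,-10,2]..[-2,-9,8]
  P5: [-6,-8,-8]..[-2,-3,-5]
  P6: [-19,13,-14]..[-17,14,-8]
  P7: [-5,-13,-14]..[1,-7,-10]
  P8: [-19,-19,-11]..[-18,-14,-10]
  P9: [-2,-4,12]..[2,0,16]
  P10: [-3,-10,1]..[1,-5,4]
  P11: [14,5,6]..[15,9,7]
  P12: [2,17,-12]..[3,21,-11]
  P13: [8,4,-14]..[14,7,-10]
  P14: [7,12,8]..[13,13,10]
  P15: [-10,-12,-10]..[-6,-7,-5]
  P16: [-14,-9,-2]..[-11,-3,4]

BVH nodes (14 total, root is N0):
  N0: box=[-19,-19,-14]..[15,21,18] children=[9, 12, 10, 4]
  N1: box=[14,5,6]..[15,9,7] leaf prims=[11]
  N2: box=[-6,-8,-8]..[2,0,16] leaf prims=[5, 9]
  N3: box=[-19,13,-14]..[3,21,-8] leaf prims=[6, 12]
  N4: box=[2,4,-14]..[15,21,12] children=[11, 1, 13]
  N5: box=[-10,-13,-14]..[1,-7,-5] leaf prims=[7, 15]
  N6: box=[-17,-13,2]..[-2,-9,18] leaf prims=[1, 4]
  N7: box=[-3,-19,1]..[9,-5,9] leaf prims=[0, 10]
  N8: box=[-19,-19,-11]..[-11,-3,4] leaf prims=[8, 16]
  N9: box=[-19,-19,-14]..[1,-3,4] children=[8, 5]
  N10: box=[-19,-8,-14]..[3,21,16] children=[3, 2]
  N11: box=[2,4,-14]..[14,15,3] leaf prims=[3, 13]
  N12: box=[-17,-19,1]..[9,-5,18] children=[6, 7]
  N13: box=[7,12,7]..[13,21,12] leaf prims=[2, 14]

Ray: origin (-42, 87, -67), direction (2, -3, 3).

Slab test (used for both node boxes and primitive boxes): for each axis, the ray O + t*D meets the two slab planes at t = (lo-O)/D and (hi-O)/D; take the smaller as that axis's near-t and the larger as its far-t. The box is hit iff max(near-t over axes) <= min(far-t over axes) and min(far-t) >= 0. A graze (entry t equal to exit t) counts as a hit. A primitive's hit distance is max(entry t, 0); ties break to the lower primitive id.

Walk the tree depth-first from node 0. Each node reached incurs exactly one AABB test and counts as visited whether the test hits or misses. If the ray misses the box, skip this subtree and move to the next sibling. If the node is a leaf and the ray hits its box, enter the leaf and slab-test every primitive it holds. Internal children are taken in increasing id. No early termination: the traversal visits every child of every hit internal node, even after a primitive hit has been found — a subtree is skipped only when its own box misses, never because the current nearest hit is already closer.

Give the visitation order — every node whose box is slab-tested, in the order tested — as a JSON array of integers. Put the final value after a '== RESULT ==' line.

Traverse from the root:
N0 x:[23/2,57/2] y:[22,106/3] z:[53/3,85/3] -> hit [22,85/3], descend [4, 9, 10, 12]
  N4 x:[22,57/2] y:[22,83/3] z:[53/3,79/3] -> hit [22,79/3], descend [1, 11, 13]
    N1 x:[28,57/2] y:[26,82/3] z:[73/3,74/3] -> miss, prune
    N11 x:[22,28] y:[24,83/3] z:[53/3,70/3] -> miss, prune
    N13 x:[49/2,55/2] y:[22,25] z:[74/3,79/3] -> hit [74/3,25] leaf, test {P2(miss), P14@t=25}
  N9 x:[23/2,43/2] y:[30,106/3] z:[53/3,71/3] -> miss, prune
  N10 x:[23/2,45/2] y:[22,95/3] z:[53/3,83/3] -> hit [22,45/2], descend [2, 3]
    N2 x:[18,22] y:[29,95/3] z:[59/3,83/3] -> miss, prune
    N3 x:[23/2,45/2] y:[22,74/3] z:[53/3,59/3] -> miss, prune
  N12 x:[25/2,51/2] y:[92/3,106/3] z:[68/3,85/3] -> miss, prune

Summary -> nodes [0, 4, 1, 11, 13, 9, 10, 2, 3, 12]; box-tests=10; leaf-entries=1; first=P14

== RESULT ==
[0, 4, 1, 11, 13, 9, 10, 2, 3, 12]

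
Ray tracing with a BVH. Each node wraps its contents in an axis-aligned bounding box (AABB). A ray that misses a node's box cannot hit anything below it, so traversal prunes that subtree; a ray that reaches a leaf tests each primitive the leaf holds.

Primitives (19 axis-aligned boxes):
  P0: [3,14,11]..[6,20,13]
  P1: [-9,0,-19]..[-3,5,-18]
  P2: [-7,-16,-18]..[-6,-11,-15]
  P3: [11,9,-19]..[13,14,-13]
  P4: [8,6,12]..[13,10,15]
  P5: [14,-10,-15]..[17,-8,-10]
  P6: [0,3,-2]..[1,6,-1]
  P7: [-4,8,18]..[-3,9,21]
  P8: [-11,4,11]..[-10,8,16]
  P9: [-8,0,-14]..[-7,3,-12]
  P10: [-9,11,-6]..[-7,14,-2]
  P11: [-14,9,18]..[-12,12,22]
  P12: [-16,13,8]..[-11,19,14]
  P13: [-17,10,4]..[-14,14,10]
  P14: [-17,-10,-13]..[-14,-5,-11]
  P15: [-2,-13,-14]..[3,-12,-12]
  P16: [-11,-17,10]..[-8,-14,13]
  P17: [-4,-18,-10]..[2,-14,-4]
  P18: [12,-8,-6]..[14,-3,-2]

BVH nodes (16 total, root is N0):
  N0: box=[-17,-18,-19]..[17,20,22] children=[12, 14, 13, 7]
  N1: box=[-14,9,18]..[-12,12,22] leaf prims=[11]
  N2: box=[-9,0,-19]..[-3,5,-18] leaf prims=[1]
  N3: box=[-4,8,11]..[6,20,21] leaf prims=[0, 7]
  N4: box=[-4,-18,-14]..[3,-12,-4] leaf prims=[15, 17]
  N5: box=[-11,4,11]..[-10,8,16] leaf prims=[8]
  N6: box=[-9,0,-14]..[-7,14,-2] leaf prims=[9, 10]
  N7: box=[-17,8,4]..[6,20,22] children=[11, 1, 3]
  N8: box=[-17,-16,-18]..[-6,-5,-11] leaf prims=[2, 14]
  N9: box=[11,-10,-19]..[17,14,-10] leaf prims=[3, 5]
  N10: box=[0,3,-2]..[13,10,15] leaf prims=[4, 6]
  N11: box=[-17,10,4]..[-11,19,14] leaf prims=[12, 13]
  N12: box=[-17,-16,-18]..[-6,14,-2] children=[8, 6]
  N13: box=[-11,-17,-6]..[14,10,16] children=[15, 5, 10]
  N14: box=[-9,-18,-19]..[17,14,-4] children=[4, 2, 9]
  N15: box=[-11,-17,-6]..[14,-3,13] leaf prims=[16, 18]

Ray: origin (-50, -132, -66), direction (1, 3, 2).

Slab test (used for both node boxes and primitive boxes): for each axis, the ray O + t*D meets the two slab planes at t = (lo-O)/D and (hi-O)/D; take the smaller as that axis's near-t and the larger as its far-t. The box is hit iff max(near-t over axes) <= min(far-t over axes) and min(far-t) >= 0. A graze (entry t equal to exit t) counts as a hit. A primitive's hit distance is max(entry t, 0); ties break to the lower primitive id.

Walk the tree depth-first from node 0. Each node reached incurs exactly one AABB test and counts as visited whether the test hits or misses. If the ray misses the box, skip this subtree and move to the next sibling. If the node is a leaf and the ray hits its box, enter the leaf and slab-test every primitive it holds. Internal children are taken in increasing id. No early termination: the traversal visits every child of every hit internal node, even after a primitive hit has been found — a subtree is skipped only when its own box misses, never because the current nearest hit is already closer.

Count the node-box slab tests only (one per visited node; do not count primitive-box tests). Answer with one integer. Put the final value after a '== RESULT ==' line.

Traverse from the root:
N0 x:[33,67] y:[38,152/3] z:[47/2,44] -> hit [38,44], descend [7, 12, 13, 14]
  N7 x:[33,56] y:[140/3,152/3] z:[35,44] -> miss, prune
  N12 x:[33,44] y:[116/3,146/3] z:[24,32] -> miss, prune
  N13 x:[39,64] y:[115/3,142/3] z:[30,41] -> hit [39,41], descend [5, 10, 15]
    N5 x:[39,40] y:[136/3,140/3] z:[77/2,41] -> miss, prune
    N10 x:[50,63] y:[45,142/3] z:[32,81/2] -> miss, prune
    N15 x:[39,64] y:[115/3,43] z:[30,79/2] -> hit [39,79/2] leaf, test {P16@t=39, P18(miss)}
  N14 x:[41,67] y:[38,146/3] z:[47/2,31] -> miss, prune

Summary -> nodes [0, 7, 12, 13, 5, 10, 15, 14]; box-tests=8; leaf-entries=1; first=P16

== RESULT ==
8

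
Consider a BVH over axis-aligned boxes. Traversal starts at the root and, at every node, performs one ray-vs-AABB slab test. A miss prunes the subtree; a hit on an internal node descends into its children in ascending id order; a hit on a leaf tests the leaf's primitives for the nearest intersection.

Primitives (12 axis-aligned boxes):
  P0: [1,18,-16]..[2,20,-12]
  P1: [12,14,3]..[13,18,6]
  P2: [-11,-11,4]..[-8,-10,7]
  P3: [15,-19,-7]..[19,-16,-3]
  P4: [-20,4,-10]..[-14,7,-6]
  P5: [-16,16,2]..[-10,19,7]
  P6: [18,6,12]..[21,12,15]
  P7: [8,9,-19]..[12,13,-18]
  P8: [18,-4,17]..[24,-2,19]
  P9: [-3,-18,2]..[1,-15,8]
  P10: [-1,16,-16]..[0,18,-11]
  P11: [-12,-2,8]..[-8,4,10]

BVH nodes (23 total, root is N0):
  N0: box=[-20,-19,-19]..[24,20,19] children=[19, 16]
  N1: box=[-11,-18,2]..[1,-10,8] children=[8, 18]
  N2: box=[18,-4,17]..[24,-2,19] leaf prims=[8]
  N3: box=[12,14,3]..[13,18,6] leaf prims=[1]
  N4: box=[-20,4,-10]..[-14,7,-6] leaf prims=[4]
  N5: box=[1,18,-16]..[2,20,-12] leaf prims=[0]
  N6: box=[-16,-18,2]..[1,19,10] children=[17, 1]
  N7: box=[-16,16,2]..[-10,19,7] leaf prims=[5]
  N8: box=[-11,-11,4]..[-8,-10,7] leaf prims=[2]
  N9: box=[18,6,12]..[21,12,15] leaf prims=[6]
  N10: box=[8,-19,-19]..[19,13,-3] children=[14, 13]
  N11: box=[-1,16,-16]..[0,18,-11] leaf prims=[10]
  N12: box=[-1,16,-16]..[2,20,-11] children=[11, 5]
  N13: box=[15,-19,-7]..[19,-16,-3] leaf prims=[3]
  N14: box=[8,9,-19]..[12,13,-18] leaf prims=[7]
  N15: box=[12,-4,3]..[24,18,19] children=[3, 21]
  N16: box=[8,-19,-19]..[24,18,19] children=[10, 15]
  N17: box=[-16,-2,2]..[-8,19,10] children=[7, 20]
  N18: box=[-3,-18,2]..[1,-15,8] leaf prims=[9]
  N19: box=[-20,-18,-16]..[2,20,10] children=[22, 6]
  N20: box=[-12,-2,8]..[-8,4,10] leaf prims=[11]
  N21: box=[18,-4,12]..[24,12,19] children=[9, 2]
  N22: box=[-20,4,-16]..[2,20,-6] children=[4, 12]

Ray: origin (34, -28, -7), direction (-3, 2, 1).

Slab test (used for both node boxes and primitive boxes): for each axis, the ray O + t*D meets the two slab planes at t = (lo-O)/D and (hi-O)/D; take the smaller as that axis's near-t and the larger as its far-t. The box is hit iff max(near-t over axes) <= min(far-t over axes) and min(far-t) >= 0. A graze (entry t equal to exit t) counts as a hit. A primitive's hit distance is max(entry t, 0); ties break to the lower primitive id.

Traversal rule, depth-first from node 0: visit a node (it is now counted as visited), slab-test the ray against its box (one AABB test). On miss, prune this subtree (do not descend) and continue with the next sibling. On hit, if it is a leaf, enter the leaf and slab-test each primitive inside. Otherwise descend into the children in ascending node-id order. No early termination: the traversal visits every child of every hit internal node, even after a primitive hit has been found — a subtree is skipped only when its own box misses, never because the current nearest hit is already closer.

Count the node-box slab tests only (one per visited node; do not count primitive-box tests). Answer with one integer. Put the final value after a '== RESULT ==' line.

Walk:
N0 x:[10/3,18] y:[9/2,24] z:[-12,26] -> hit [9/2,18], descend [16, 19]
  N16 x:[10/3,26/3] y:[9/2,23] z:[-12,26] -> hit [9/2,26/3], descend [10, 15]
    N10 x:[5,26/3] y:[9/2,41/2] z:[-12,4] -> miss, prune
    N15 x:[10/3,22/3] y:[12,23] z:[10,26] -> miss, prune
  N19 x:[32/3,18] y:[5,24] z:[-9,17] -> hit [32/3,17], descend [6, 22]
    N6 x:[11,50/3] y:[5,47/2] z:[9,17] -> hit [11,50/3], descend [1, 17]
      N1 x:[11,15] y:[5,9] z:[9,15] -> miss, prune
      N17 x:[14,50/3] y:[13,47/2] z:[9,17] -> hit [14,50/3], descend [7, 20]
        N7 x:[44/3,50/3] y:[22,47/2] z:[9,14] -> miss, prune
        N20 x:[14,46/3] y:[13,16] z:[15,17] -> hit [15,46/3] leaf, test {P11@t=15}
    N22 x:[32/3,18] y:[16,24] z:[-9,1] -> miss, prune

Summary -> nodes [0, 16, 10, 15, 19, 6, 1, 17, 7, 20, 22]; box-tests=11; leaf-entries=1; first=P11

== RESULT ==
11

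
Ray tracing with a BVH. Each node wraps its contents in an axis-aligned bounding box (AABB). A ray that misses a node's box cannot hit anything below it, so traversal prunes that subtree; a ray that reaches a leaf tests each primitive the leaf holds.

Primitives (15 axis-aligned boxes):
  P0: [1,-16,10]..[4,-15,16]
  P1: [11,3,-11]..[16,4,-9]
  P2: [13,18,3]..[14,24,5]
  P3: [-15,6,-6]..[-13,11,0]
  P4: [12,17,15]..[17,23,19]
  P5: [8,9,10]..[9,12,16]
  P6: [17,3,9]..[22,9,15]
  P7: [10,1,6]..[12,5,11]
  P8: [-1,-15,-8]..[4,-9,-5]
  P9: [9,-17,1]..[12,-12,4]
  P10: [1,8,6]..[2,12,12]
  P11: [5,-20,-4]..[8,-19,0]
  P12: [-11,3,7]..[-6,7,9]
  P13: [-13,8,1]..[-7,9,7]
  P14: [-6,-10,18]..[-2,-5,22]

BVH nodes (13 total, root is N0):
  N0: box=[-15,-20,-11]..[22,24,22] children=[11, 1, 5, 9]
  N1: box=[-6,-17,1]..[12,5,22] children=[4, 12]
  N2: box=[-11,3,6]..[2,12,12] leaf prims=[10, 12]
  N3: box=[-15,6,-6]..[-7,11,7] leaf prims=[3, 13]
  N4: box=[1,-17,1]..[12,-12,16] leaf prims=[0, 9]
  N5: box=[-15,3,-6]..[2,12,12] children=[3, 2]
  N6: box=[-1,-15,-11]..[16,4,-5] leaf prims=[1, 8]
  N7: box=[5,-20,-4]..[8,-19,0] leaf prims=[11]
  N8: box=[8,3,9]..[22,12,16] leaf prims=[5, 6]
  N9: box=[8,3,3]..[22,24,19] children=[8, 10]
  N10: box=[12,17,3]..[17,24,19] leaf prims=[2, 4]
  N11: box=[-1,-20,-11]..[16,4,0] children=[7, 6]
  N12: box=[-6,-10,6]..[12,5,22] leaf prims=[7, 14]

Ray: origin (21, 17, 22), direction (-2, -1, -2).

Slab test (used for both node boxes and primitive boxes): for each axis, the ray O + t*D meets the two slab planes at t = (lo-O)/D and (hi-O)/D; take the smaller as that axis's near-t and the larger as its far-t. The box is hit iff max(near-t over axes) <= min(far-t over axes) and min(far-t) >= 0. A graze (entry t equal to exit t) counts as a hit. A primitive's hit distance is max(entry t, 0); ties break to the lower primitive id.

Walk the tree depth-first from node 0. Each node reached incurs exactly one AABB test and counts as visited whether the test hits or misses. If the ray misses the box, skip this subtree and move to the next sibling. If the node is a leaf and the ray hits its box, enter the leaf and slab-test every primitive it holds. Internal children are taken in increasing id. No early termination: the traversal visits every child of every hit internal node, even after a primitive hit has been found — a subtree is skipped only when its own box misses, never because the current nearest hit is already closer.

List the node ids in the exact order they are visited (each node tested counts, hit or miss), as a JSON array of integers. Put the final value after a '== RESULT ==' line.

Trace the traversal:
N0 x:[-1/2,18] y:[-7,37] z:[0,33/2] -> hit [0,33/2], descend [1, 5, 9, 11]
  N1 x:[9/2,27/2] y:[12,34] z:[0,21/2] -> miss, prune
  N5 x:[19/2,18] y:[5,14] z:[5,14] -> hit [19/2,14], descend [2, 3]
    N2 x:[19/2,16] y:[5,14] z:[5,8] -> miss, prune
    N3 x:[14,18] y:[6,11] z:[15/2,14] -> miss, prune
  N9 x:[-1/2,13/2] y:[-7,14] z:[3/2,19/2] -> hit [3/2,13/2], descend [8, 10]
    N8 x:[-1/2,13/2] y:[5,14] z:[3,13/2] -> hit [5,13/2] leaf, test {P5@t=6, P6(miss)}
    N10 x:[2,9/2] y:[-7,0] z:[3/2,19/2] -> miss, prune
  N11 x:[5/2,11] y:[13,37] z:[11,33/2] -> miss, prune

order=[0, 1, 5, 2, 3, 9, 8, 10, 11]  |boxes|=9  |leaves|=1  hit=P5

== RESULT ==
[0, 1, 5, 2, 3, 9, 8, 10, 11]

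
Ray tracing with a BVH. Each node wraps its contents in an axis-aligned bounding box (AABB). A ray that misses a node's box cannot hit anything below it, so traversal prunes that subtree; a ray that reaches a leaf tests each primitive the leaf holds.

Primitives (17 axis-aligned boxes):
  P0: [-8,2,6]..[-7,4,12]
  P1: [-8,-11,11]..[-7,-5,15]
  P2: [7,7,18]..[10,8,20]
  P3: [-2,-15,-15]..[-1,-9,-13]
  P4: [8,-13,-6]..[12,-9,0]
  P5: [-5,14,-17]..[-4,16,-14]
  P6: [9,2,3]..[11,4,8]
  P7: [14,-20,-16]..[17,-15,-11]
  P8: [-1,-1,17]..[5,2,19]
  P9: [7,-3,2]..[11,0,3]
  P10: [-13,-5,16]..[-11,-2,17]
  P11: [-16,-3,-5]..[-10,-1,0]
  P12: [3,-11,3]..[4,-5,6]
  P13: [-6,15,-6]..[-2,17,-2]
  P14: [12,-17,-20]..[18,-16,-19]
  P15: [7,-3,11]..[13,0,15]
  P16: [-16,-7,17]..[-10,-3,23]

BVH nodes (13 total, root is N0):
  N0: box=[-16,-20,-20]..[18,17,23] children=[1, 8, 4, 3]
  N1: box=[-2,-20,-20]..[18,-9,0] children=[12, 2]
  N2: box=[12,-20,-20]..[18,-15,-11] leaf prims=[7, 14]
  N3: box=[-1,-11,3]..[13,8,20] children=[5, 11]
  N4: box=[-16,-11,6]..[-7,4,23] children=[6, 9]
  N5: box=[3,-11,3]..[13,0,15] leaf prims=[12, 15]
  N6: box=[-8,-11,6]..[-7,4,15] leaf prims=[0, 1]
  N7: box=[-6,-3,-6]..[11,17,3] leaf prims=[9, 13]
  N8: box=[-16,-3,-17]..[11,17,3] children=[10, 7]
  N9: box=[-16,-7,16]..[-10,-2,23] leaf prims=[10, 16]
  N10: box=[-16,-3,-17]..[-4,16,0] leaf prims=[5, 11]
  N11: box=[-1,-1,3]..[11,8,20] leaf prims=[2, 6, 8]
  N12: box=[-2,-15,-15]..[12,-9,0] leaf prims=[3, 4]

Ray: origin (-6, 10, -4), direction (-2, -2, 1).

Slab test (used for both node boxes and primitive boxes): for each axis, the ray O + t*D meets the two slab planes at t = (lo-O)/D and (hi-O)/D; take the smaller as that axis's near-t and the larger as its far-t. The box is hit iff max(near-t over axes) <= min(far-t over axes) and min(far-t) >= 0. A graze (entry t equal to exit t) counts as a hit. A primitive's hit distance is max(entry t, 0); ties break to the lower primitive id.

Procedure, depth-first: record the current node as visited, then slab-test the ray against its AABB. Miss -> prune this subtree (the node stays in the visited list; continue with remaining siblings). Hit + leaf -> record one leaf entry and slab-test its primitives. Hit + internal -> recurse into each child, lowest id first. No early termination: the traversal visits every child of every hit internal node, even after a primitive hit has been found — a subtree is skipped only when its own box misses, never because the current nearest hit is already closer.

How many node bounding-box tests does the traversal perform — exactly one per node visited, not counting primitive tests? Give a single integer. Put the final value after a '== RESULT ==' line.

Traverse from the root:
N0 x:[-12,5] y:[-7/2,15] z:[-16,27] -> hit [-7/2,5], descend [1, 3, 4, 8]
  N1 x:[-12,-2] y:[19/2,15] z:[-16,4] -> miss, prune
  N3 x:[-19/2,-5/2] y:[1,21/2] z:[7,24] -> miss, prune
  N4 x:[1/2,5] y:[3,21/2] z:[10,27] -> miss, prune
  N8 x:[-17/2,5] y:[-7/2,13/2] z:[-13,7] -> hit [-7/2,5], descend [7, 10]
    N7 x:[-17/2,0] y:[-7/2,13/2] z:[-2,7] -> hit [-2,0] leaf, test {P9(miss), P13(miss)}
    N10 x:[-1,5] y:[-3,13/2] z:[-13,4] -> hit [-1,4] leaf, test {P5(miss), P11(miss)}

Summary -> nodes [0, 1, 3, 4, 8, 7, 10]; box-tests=7; leaf-entries=2; first=miss

== RESULT ==
7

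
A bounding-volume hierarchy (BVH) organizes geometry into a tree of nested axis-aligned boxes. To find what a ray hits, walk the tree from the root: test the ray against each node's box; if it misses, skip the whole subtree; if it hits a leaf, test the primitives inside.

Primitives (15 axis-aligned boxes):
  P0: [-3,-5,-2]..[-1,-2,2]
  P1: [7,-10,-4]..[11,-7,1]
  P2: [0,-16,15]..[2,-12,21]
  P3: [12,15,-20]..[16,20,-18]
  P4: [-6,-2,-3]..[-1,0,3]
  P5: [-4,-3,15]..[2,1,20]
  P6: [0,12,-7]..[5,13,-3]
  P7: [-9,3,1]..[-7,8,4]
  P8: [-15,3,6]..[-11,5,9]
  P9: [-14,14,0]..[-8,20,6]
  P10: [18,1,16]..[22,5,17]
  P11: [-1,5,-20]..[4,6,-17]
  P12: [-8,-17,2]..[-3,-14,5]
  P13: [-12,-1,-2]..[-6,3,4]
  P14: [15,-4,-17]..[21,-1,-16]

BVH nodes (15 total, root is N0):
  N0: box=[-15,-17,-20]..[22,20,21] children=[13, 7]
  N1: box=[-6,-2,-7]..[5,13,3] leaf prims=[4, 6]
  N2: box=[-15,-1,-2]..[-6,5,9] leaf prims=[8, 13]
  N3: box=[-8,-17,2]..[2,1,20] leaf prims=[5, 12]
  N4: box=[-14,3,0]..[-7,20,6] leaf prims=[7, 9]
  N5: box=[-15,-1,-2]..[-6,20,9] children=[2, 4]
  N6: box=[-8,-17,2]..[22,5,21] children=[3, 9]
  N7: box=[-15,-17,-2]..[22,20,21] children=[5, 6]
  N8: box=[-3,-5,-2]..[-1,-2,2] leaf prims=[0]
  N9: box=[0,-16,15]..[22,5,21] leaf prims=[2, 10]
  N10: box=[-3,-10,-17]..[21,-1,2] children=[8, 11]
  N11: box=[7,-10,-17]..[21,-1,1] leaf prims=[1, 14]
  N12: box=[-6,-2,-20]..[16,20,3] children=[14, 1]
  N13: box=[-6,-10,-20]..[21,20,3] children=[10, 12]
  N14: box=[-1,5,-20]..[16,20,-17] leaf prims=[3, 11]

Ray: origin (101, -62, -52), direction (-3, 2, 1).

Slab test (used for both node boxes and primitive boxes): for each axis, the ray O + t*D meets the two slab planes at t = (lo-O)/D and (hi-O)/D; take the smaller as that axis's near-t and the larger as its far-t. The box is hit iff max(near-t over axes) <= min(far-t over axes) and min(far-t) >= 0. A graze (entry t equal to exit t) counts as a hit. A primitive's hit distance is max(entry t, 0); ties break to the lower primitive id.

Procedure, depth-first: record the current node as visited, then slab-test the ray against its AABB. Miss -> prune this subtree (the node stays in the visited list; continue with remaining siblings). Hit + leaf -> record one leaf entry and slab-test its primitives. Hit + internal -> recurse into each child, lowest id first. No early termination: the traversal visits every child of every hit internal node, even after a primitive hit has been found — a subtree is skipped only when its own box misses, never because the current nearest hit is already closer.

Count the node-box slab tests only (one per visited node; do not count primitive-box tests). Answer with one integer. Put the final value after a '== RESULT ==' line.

Walk:
N0 x:[79/3,116/3] y:[45/2,41] z:[32,73] -> hit [32,116/3], descend [7, 13]
  N7 x:[79/3,116/3] y:[45/2,41] z:[50,73] -> miss, prune
  N13 x:[80/3,107/3] y:[26,41] z:[32,55] -> hit [32,107/3], descend [10, 12]
    N10 x:[80/3,104/3] y:[26,61/2] z:[35,54] -> miss, prune
    N12 x:[85/3,107/3] y:[30,41] z:[32,55] -> hit [32,107/3], descend [1, 14]
      N1 x:[32,107/3] y:[30,75/2] z:[45,55] -> miss, prune
      N14 x:[85/3,34] y:[67/2,41] z:[32,35] -> hit [67/2,34] leaf, test {P3(miss), P11@t=67/2}

Summary -> nodes [0, 7, 13, 10, 12, 1, 14]; box-tests=7; leaf-entries=1; first=P11

== RESULT ==
7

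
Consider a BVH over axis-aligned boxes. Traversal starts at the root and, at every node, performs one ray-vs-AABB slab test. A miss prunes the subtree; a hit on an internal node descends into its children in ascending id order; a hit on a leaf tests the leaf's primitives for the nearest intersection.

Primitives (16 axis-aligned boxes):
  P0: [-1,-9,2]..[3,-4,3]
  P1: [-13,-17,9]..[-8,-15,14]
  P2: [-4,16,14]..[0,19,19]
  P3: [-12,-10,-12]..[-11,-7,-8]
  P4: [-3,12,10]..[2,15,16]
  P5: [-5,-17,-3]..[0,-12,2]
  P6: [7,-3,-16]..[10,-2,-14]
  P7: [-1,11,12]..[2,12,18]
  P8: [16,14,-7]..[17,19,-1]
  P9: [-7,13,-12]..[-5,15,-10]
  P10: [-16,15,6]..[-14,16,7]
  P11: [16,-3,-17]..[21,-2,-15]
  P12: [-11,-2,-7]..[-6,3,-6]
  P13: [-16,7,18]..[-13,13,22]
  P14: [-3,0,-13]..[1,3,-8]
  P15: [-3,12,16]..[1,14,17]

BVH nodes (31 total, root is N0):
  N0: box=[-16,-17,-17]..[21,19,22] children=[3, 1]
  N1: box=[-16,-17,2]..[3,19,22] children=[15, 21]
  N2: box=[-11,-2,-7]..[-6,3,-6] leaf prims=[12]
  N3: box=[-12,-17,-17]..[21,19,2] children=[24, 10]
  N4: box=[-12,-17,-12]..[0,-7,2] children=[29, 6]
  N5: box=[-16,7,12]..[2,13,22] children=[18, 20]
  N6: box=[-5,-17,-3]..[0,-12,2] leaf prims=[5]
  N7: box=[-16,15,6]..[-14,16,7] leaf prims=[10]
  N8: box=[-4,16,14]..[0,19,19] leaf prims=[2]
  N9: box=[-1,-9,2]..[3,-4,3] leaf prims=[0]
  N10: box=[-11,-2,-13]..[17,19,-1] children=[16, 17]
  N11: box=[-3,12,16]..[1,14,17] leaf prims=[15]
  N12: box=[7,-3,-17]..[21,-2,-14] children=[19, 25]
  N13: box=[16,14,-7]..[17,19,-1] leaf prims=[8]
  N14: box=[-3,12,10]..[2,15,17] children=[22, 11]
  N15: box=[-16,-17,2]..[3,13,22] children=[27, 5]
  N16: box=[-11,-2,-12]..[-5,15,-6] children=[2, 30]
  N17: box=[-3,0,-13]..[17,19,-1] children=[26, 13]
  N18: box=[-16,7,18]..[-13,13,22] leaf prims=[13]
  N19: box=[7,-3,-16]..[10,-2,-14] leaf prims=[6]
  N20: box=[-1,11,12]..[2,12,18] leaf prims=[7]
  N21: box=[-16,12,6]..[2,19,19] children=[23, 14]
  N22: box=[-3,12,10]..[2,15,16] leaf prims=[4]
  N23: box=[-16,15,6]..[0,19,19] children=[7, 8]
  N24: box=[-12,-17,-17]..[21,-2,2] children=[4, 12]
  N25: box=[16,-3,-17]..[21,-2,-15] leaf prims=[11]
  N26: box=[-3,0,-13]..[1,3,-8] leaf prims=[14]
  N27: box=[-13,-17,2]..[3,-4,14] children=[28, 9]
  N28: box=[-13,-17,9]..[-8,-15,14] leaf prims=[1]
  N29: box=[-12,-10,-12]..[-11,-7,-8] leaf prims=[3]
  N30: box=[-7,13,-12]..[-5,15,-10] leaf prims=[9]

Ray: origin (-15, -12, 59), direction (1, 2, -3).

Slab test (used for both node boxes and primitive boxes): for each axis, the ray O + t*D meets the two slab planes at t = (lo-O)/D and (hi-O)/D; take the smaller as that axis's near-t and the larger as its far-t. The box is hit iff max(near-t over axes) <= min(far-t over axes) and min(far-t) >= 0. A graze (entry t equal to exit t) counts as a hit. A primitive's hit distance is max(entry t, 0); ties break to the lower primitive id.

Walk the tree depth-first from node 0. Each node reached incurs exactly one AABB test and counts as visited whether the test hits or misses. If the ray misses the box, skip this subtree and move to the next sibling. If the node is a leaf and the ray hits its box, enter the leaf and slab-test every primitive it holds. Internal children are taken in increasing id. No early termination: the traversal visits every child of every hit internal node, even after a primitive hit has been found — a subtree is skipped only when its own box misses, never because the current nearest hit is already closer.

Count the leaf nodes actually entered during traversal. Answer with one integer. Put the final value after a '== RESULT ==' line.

Trace the traversal:
N0 x:[-1,36] y:[-5/2,31/2] z:[37/3,76/3] -> hit [37/3,31/2], descend [1, 3]
  N1 x:[-1,18] y:[-5/2,31/2] z:[37/3,19] -> hit [37/3,31/2], descend [15, 21]
    N15 x:[-1,18] y:[-5/2,25/2] z:[37/3,19] -> hit [37/3,25/2], descend [5, 27]
      N5 x:[-1,17] y:[19/2,25/2] z:[37/3,47/3] -> hit [37/3,25/2], descend [18, 20]
        N18 x:[-1,2] y:[19/2,25/2] z:[37/3,41/3] -> miss, prune
        N20 x:[14,17] y:[23/2,12] z:[41/3,47/3] -> miss, prune
      N27 x:[2,18] y:[-5/2,4] z:[15,19] -> miss, prune
    N21 x:[-1,17] y:[12,31/2] z:[40/3,53/3] -> hit [40/3,31/2], descend [14, 23]
      N14 x:[12,17] y:[12,27/2] z:[14,49/3] -> miss, prune
      N23 x:[-1,15] y:[27/2,31/2] z:[40/3,53/3] -> hit [27/2,15], descend [7, 8]
        N7 x:[-1,1] y:[27/2,14] z:[52/3,53/3] -> miss, prune
        N8 x:[11,15] y:[14,31/2] z:[40/3,15] -> hit [14,15] leaf, test {P2@t=14}
  N3 x:[3,36] y:[-5/2,31/2] z:[19,76/3] -> miss, prune

order=[0, 1, 15, 5, 18, 20, 27, 21, 14, 23, 7, 8, 3]  |boxes|=13  |leaves|=1  hit=P2

== RESULT ==
1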